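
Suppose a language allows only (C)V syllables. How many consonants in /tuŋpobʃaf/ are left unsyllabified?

3

The consonants /ŋ/, /b/, /f/ cannot be parsed into a legal (C)V syllable (no codas are permitted; onsets are limited to one consonant).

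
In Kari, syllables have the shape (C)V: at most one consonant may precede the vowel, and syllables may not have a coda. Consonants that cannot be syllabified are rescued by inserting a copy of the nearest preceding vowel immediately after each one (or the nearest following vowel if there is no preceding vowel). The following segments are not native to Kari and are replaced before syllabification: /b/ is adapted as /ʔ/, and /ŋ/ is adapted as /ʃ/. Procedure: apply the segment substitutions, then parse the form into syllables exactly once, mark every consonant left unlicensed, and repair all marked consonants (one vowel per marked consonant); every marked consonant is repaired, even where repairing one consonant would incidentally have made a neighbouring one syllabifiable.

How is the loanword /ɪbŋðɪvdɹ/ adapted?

Substitution: /b/ → /ʔ/, /ŋ/ → /ʃ/, giving /ɪʔʃðɪvdɹ/.
Under (C)V, the unsyllabifiable consonants are /ʔ/, /ʃ/, /v/, /d/, /ɹ/ (no codas are permitted; onsets are limited to one consonant).
Each unlicensed consonant becomes the onset of a new syllable: /ʔ/ → /ʔɪ/, /ʃ/ → /ʃɪ/, /v/ → /vɪ/, /d/ → /dɪ/, /ɹ/ → /ɹɪ/.

ɪʔɪʃɪðɪvɪdɪɹɪ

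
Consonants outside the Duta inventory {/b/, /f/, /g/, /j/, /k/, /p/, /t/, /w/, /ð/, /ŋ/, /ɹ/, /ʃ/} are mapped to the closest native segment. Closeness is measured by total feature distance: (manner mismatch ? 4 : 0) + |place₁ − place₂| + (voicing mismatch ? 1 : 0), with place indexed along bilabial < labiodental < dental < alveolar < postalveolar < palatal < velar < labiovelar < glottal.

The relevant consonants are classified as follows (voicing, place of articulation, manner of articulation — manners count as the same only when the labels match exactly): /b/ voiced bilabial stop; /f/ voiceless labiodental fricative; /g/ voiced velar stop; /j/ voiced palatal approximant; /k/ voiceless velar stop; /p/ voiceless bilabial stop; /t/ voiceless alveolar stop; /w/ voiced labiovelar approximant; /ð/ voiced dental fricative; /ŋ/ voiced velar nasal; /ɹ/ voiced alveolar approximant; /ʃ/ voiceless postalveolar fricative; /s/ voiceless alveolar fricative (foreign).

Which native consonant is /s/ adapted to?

ʃ

/ʃ/ is closest: same manner (fricative), place distance 1 (alveolar→postalveolar), same voicing; total 1. Next closest is /f/ at distance 2.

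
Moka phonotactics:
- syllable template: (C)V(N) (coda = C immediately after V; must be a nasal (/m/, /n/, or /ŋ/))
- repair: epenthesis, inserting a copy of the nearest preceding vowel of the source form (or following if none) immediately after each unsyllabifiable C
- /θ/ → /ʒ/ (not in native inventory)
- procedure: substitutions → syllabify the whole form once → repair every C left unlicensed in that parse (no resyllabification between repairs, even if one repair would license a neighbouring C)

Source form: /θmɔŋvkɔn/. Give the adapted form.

ʒɔmɔŋvɔkɔn

Substitution: /θ/ → /ʒ/, giving /ʒmɔŋvkɔn/.
Under (C)V(N), the unsyllabifiable consonants are /ʒ/, /v/ (only a nasal (/m/, /n/, or /ŋ/) is licensed in coda position; onsets are limited to one consonant).
Epenthesis after each stranded consonant: /ʒ/ → /ʒɔ/, /v/ → /vɔ/.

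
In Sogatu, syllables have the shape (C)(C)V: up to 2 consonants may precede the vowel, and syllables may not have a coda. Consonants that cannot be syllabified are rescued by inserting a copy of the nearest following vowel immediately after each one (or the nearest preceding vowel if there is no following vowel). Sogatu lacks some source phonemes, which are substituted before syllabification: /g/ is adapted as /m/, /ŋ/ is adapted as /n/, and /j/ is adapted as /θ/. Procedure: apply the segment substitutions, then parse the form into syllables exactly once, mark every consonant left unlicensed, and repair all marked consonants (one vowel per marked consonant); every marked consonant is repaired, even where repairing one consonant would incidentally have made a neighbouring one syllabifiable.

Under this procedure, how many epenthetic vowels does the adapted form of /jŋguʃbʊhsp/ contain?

4

After substitution the input is /θnmuʃbʊhsp/.
The unsyllabifiable consonants are /θ/, /h/, /s/, /p/; each receives one epenthetic vowel.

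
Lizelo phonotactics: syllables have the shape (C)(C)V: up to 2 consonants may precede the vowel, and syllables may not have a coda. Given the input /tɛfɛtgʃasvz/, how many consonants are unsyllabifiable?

Under (C)(C)V, the unsyllabifiable consonants are /t/, /s/, /v/, /z/ (no codas are permitted; onsets may contain at most 2 consonants).

4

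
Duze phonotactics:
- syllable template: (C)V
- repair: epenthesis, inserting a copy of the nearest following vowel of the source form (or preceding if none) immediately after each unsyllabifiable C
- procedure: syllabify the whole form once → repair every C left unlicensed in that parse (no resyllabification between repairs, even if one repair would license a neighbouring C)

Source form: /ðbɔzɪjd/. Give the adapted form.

Under (C)V, the unsyllabifiable consonants are /ð/, /j/, /d/ (no codas are permitted; onsets are limited to one consonant).
Inserting the epenthetic vowel yields /ð/ → /ðɔ/, /j/ → /jɪ/, /d/ → /dɪ/.

ðɔbɔzɪjɪdɪ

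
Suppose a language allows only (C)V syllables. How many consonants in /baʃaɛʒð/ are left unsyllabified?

2

Under (C)V, the unsyllabifiable consonants are /ʒ/, /ð/ (no codas are permitted; onsets are limited to one consonant).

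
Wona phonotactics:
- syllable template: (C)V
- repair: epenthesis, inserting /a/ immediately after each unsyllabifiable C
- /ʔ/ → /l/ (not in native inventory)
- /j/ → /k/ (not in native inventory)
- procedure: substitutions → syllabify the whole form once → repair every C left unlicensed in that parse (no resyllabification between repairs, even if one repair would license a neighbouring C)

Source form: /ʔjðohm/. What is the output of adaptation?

Substitution: /ʔ/ → /l/, /j/ → /k/, giving /lkðohm/.
Syllabifying with onset maximization leaves /l/, /k/, /h/, /m/ stranded (no codas are permitted; onsets are limited to one consonant).
Epenthesis after each stranded consonant: /l/ → /la/, /k/ → /ka/, /h/ → /ha/, /m/ → /ma/.

lakaðohama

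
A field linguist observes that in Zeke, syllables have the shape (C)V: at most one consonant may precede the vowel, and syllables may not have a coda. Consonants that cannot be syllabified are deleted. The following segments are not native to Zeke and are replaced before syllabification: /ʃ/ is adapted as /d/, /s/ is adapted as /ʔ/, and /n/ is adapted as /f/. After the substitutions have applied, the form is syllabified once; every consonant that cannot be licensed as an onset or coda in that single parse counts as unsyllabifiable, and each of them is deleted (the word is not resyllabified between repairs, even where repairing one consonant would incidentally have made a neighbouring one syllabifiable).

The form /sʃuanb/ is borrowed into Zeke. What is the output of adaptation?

dua

Substitution: /s/ → /ʔ/, /ʃ/ → /d/, /n/ → /f/, giving /ʔduafb/.
Syllabifying with onset maximization leaves /ʔ/, /f/, /b/ stranded (no codas are permitted; onsets are limited to one consonant).
Each unlicensed consonant is deleted: /ʔ/, /f/, /b/.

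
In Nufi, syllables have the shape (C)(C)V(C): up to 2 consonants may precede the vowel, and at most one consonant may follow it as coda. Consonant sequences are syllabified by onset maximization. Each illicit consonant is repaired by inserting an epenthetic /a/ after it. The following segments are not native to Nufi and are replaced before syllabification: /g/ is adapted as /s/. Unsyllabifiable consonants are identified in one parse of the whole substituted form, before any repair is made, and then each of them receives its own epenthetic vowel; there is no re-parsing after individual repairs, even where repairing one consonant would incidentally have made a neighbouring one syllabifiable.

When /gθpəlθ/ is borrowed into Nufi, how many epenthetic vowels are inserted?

After substitution the input is /sθpəlθ/.
The unsyllabifiable consonants are /s/, /θ/; each receives one epenthetic vowel.

2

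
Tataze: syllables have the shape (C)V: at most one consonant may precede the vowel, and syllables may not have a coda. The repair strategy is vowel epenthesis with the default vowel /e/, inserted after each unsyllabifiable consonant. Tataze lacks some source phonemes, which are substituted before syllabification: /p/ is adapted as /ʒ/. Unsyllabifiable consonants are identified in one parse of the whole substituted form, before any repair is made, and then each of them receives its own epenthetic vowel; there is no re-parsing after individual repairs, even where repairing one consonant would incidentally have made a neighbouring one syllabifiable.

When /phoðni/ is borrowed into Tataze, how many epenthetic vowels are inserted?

2

After substitution the input is /ʒhoðni/.
The unsyllabifiable consonants are /ʒ/, /ð/; each receives one epenthetic vowel.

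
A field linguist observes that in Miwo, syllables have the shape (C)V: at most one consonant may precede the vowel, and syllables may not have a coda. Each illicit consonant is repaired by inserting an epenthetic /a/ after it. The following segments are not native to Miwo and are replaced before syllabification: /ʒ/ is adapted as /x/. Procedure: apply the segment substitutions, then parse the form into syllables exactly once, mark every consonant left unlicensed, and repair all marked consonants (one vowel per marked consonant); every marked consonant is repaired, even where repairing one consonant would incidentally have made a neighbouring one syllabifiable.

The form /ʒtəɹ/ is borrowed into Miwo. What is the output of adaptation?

Substitution: /ʒ/ → /x/, giving /xtəɹ/.
Syllabifying with onset maximization leaves /x/, /ɹ/ stranded (no codas are permitted; onsets are limited to one consonant).
Each unlicensed consonant becomes the onset of a new syllable: /x/ → /xa/, /ɹ/ → /ɹa/.

xatəɹa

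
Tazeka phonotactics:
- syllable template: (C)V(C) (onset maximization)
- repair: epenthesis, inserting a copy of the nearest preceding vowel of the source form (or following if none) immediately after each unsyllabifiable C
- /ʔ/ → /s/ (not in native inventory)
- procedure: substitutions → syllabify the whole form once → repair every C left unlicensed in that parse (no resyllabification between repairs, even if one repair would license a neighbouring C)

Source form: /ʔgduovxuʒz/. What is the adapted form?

Substitution: /ʔ/ → /s/, giving /sgduovxuʒz/.
Syllabifying with onset maximization leaves /s/, /g/, /z/ stranded (at most one coda consonant is licensed; onsets are limited to one consonant).
Inserting the epenthetic vowel yields /s/ → /su/, /g/ → /gu/, /z/ → /zu/.

suguduovxuʒzu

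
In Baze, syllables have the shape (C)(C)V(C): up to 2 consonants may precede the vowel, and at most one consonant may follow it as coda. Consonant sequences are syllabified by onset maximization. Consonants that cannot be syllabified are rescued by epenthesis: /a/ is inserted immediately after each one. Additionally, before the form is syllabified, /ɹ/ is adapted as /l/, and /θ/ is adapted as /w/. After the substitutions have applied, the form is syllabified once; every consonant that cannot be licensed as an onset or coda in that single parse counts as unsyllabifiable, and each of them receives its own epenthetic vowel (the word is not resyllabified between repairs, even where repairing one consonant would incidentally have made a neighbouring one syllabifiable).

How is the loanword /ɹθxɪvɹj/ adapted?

lawxɪvlaja

Substitution: /ɹ/ → /l/, /θ/ → /w/, giving /lwxɪvlj/.
Syllabifying with onset maximization leaves /l/, /l/, /j/ stranded (at most one coda consonant is licensed; onsets may contain at most 2 consonants).
Each unlicensed consonant becomes the onset of a new syllable: /l/ → /la/, /l/ → /la/, /j/ → /ja/.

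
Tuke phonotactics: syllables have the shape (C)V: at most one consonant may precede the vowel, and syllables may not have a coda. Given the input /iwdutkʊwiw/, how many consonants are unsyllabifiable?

Syllabifying with onset maximization leaves /w/, /t/, /w/ stranded (no codas are permitted; onsets are limited to one consonant).

3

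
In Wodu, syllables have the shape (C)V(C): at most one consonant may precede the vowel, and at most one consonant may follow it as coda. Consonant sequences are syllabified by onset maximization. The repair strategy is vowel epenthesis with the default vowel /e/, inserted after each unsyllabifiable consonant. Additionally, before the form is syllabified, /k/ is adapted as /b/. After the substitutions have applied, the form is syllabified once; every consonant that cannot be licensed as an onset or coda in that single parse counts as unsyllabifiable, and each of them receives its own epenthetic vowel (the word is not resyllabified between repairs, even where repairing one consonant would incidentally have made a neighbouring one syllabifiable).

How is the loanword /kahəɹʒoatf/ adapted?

Substitution: /k/ → /b/, giving /bahəɹʒoatf/.
Syllabifying with onset maximization leaves /f/ stranded (at most one coda consonant is licensed; onsets are limited to one consonant).
Each unlicensed consonant becomes the onset of a new syllable: /f/ → /fe/.

bahəɹʒoatfe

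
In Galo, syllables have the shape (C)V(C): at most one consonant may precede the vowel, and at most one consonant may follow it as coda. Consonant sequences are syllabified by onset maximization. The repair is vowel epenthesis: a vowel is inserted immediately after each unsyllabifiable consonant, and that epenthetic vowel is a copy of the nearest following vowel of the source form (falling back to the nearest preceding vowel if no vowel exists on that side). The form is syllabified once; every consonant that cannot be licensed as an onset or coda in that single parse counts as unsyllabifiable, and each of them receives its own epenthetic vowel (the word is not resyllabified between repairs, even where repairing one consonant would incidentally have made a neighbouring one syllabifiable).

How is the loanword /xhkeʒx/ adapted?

xehekeʒxe

Under (C)V(C), the unsyllabifiable consonants are /x/, /h/, /x/ (at most one coda consonant is licensed; onsets are limited to one consonant).
Inserting the epenthetic vowel yields /x/ → /xe/, /h/ → /he/, /x/ → /xe/.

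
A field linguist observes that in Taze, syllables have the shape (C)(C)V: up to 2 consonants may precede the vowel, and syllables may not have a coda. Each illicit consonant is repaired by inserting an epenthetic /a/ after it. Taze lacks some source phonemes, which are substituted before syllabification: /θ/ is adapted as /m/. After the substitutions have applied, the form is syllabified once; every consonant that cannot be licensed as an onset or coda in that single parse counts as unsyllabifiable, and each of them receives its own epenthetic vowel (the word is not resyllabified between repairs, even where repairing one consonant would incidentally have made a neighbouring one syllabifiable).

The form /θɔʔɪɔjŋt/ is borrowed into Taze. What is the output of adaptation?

Substitution: /θ/ → /m/, giving /mɔʔɪɔjŋt/.
The consonants /j/, /ŋ/, /t/ cannot be parsed into a legal (C)(C)V syllable (no codas are permitted; onsets may contain at most 2 consonants).
Inserting the epenthetic vowel yields /j/ → /ja/, /ŋ/ → /ŋa/, /t/ → /ta/.

mɔʔɪɔjaŋata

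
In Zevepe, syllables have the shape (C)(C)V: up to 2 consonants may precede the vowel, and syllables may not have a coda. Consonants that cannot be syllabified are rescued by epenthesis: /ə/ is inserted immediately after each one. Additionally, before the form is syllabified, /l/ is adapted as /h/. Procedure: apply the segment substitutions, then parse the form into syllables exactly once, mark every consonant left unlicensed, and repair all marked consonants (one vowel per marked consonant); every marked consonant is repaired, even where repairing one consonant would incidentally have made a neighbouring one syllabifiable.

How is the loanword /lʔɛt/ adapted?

Substitution: /l/ → /h/, giving /hʔɛt/.
Syllabifying with onset maximization leaves /t/ stranded (no codas are permitted; onsets may contain at most 2 consonants).
Each unlicensed consonant becomes the onset of a new syllable: /t/ → /tə/.

hʔɛtə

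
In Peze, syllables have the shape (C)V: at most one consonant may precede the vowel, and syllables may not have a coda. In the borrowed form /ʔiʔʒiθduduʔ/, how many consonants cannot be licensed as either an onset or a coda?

The consonants /ʔ/, /θ/, /ʔ/ cannot be parsed into a legal (C)V syllable (no codas are permitted; onsets are limited to one consonant).

3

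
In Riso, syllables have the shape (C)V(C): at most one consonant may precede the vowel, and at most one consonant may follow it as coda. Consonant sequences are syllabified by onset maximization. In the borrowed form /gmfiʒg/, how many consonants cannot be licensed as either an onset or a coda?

3

Under (C)V(C), the unsyllabifiable consonants are /g/, /m/, /g/ (at most one coda consonant is licensed; onsets are limited to one consonant).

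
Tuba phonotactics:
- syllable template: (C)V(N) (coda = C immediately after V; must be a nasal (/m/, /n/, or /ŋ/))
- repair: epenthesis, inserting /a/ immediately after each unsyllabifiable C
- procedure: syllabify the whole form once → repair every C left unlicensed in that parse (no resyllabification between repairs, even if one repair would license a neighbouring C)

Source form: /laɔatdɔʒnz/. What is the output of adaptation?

Under (C)V(N), the unsyllabifiable consonants are /t/, /ʒ/, /n/, /z/ (only a nasal (/m/, /n/, or /ŋ/) is licensed in coda position; onsets are limited to one consonant).
Inserting the epenthetic vowel yields /t/ → /ta/, /ʒ/ → /ʒa/, /n/ → /na/, /z/ → /za/.

laɔatadɔʒanaza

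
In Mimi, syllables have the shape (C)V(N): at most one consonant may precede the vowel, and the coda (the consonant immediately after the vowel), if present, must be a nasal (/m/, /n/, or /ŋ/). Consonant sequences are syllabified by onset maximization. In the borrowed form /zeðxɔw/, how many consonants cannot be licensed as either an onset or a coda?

2

The consonants /ð/, /w/ cannot be parsed into a legal (C)V(N) syllable (only a nasal (/m/, /n/, or /ŋ/) is licensed in coda position; onsets are limited to one consonant).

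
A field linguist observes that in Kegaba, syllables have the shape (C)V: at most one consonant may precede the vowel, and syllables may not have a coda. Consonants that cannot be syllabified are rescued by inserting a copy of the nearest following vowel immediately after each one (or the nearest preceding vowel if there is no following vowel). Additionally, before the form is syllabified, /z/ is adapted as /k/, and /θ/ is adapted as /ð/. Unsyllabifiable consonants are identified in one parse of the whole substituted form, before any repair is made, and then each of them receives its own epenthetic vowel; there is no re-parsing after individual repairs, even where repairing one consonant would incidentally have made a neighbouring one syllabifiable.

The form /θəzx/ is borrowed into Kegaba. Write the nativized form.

Substitution: /θ/ → /ð/, /z/ → /k/, giving /ðəkx/.
The consonants /k/, /x/ cannot be parsed into a legal (C)V syllable (no codas are permitted; onsets are limited to one consonant).
Inserting the epenthetic vowel yields /k/ → /kə/, /x/ → /xə/.

ðəkəxə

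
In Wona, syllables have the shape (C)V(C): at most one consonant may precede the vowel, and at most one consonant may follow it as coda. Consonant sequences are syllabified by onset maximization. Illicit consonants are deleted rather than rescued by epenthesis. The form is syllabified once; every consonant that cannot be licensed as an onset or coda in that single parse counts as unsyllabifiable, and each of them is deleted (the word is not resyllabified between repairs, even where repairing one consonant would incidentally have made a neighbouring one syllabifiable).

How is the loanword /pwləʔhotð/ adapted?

Under (C)V(C), the unsyllabifiable consonants are /p/, /w/, /ð/ (at most one coda consonant is licensed; onsets are limited to one consonant).
Each unlicensed consonant is deleted: /p/, /w/, /ð/.

ləʔhot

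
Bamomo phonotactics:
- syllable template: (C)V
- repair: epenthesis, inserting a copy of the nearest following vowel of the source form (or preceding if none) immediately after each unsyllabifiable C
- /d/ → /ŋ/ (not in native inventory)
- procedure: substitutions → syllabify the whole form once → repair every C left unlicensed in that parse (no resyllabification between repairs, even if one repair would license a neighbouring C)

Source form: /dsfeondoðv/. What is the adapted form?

ŋesefeonoŋoðovo

Substitution: /d/ → /ŋ/, giving /ŋsfeonŋoðv/.
Syllabifying with onset maximization leaves /ŋ/, /s/, /n/, /ð/, /v/ stranded (no codas are permitted; onsets are limited to one consonant).
Each unlicensed consonant becomes the onset of a new syllable: /ŋ/ → /ŋe/, /s/ → /se/, /n/ → /no/, /ð/ → /ðo/, /v/ → /vo/.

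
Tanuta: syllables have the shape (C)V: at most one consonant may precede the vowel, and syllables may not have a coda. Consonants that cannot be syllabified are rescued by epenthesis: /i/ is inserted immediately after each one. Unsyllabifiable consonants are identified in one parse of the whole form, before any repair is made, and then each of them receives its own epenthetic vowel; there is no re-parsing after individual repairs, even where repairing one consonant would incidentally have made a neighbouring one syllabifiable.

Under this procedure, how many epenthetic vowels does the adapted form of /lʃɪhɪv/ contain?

The unsyllabifiable consonants are /l/, /v/; each receives one epenthetic vowel.

2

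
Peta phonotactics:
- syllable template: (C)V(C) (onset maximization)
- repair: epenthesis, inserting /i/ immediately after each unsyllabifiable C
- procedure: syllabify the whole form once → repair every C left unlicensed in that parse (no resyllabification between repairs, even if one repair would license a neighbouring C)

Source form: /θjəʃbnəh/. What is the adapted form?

θijəʃbinəh

The consonants /θ/, /b/ cannot be parsed into a legal (C)V(C) syllable (at most one coda consonant is licensed; onsets are limited to one consonant).
Epenthesis after each stranded consonant: /θ/ → /θi/, /b/ → /bi/.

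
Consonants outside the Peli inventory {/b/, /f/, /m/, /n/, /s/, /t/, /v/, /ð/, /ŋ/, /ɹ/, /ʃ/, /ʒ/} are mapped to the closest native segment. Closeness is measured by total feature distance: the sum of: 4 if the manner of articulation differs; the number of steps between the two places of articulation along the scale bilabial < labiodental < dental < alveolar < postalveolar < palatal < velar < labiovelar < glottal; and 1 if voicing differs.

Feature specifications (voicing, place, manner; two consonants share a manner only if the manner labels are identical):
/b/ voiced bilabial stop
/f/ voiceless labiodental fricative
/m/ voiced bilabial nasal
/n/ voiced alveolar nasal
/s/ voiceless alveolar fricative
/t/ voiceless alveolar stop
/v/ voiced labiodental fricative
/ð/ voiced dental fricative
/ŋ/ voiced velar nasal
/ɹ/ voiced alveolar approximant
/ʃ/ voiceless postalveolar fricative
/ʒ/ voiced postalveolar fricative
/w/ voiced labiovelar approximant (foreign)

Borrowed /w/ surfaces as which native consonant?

/ɹ/ is closest: same manner (approximant), place distance 4 (labiovelar→alveolar), same voicing; total 4. Next closest is /ŋ/ at distance 5.

ɹ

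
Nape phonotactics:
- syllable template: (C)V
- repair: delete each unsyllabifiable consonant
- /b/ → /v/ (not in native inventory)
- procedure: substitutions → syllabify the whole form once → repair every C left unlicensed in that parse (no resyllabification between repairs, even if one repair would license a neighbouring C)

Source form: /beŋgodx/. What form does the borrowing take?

Substitution: /b/ → /v/, giving /veŋgodx/.
Under (C)V, the unsyllabifiable consonants are /ŋ/, /d/, /x/ (no codas are permitted; onsets are limited to one consonant).
Each unlicensed consonant is deleted: /ŋ/, /d/, /x/.

vego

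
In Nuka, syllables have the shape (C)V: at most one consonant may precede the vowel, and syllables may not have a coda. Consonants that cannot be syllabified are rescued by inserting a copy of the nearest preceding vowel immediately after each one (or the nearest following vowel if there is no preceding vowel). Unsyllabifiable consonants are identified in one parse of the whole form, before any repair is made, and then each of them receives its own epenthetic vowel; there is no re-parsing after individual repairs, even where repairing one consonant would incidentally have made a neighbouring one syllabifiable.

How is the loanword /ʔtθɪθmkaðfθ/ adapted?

Syllabifying with onset maximization leaves /ʔ/, /t/, /θ/, /m/, /ð/, /f/, /θ/ stranded (no codas are permitted; onsets are limited to one consonant).
Inserting the epenthetic vowel yields /ʔ/ → /ʔɪ/, /t/ → /tɪ/, /θ/ → /θɪ/, /m/ → /mɪ/, /ð/ → /ða/, /f/ → /fa/, /θ/ → /θa/.

ʔɪtɪθɪθɪmɪkaðafaθa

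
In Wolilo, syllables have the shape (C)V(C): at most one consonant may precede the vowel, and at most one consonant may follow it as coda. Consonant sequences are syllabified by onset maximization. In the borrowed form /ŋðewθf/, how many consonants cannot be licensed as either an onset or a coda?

3

The consonants /ŋ/, /θ/, /f/ cannot be parsed into a legal (C)V(C) syllable (at most one coda consonant is licensed; onsets are limited to one consonant).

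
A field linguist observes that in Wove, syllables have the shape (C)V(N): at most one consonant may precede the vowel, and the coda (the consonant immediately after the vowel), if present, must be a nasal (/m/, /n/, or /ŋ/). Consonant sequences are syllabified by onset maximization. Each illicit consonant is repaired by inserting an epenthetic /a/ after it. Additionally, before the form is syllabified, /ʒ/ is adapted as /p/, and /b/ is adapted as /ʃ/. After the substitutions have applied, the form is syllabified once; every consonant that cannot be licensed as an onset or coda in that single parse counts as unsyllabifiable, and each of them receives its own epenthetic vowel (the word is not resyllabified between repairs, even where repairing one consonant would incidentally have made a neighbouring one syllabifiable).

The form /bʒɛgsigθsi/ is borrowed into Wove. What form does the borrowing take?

ʃapɛgasigaθasi

Substitution: /b/ → /ʃ/, /ʒ/ → /p/, giving /ʃpɛgsigθsi/.
Syllabifying with onset maximization leaves /ʃ/, /g/, /g/, /θ/ stranded (only a nasal (/m/, /n/, or /ŋ/) is licensed in coda position; onsets are limited to one consonant).
Epenthesis after each stranded consonant: /ʃ/ → /ʃa/, /g/ → /ga/, /g/ → /ga/, /θ/ → /θa/.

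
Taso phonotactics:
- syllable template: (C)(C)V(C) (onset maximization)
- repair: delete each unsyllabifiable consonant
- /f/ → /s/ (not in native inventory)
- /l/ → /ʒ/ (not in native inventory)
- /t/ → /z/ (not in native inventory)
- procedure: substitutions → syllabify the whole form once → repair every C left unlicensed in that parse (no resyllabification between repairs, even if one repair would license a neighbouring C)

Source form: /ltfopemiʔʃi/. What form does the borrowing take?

zsopemiʔʃi

Substitution: /l/ → /ʒ/, /t/ → /z/, /f/ → /s/, giving /ʒzsopemiʔʃi/.
The consonants /ʒ/ cannot be parsed into a legal (C)(C)V(C) syllable (at most one coda consonant is licensed; onsets may contain at most 2 consonants).
Each unlicensed consonant is deleted: /ʒ/.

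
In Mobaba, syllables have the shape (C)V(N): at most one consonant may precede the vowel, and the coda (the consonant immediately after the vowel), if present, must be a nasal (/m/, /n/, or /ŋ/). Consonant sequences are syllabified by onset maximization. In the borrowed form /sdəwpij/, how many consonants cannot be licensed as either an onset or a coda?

3

Syllabifying with onset maximization leaves /s/, /w/, /j/ stranded (only a nasal (/m/, /n/, or /ŋ/) is licensed in coda position; onsets are limited to one consonant).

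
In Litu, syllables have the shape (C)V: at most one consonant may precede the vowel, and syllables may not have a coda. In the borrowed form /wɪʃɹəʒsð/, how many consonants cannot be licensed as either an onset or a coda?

4

The consonants /ʃ/, /ʒ/, /s/, /ð/ cannot be parsed into a legal (C)V syllable (no codas are permitted; onsets are limited to one consonant).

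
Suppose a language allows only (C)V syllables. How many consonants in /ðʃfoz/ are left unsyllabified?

Under (C)V, the unsyllabifiable consonants are /ð/, /ʃ/, /z/ (no codas are permitted; onsets are limited to one consonant).

3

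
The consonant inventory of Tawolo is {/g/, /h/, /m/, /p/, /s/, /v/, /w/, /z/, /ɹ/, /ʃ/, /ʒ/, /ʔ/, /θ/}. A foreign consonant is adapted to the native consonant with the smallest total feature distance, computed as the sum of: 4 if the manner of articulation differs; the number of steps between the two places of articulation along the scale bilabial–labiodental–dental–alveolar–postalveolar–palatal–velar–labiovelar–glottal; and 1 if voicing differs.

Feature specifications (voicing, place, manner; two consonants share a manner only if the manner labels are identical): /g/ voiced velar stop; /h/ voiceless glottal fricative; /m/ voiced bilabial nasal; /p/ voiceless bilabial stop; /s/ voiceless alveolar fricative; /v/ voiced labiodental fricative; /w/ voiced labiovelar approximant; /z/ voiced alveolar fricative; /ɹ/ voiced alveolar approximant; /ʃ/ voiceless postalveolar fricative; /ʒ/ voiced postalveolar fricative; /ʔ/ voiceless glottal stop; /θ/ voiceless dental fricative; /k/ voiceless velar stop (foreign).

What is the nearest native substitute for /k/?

/g/ is closest: same manner (stop), place distance 0 (velar→velar), voicing differs (+1); total 1. Next closest is /ʔ/ at distance 2.

g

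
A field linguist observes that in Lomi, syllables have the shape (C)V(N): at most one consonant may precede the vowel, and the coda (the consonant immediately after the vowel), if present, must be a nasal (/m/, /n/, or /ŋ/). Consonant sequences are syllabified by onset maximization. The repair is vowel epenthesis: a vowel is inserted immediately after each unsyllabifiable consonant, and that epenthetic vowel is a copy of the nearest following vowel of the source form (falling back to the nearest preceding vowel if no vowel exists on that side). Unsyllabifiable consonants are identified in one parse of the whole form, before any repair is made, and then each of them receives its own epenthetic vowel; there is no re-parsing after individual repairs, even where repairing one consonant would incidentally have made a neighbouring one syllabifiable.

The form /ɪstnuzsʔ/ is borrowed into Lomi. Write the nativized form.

The consonants /s/, /t/, /z/, /s/, /ʔ/ cannot be parsed into a legal (C)V(N) syllable (only a nasal (/m/, /n/, or /ŋ/) is licensed in coda position; onsets are limited to one consonant).
Epenthesis after each stranded consonant: /s/ → /su/, /t/ → /tu/, /z/ → /zu/, /s/ → /su/, /ʔ/ → /ʔu/.

ɪsutunuzusuʔu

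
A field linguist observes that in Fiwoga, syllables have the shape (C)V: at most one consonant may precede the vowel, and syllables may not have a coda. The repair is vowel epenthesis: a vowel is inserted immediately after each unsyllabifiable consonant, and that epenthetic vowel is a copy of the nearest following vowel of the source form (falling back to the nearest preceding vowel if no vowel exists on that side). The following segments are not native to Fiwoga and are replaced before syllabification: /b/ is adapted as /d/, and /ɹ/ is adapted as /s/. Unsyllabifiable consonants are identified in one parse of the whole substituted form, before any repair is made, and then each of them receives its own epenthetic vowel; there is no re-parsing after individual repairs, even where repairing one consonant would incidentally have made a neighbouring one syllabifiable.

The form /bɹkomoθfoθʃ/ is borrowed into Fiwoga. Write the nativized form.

dosokomoθofoθoʃo

Substitution: /b/ → /d/, /ɹ/ → /s/, giving /dskomoθfoθʃ/.
Under (C)V, the unsyllabifiable consonants are /d/, /s/, /θ/, /θ/, /ʃ/ (no codas are permitted; onsets are limited to one consonant).
Inserting the epenthetic vowel yields /d/ → /do/, /s/ → /so/, /θ/ → /θo/, /θ/ → /θo/, /ʃ/ → /ʃo/.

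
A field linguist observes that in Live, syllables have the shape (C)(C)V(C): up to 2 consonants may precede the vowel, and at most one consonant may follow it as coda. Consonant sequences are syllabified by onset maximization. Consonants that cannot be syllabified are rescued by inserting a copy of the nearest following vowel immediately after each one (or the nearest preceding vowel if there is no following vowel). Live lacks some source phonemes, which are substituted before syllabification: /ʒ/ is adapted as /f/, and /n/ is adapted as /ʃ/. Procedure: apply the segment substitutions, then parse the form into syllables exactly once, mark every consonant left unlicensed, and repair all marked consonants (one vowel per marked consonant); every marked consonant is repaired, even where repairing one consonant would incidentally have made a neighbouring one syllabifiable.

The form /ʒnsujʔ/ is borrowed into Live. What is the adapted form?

Substitution: /ʒ/ → /f/, /n/ → /ʃ/, giving /fʃsujʔ/.
Under (C)(C)V(C), the unsyllabifiable consonants are /f/, /ʔ/ (at most one coda consonant is licensed; onsets may contain at most 2 consonants).
Each unlicensed consonant becomes the onset of a new syllable: /f/ → /fu/, /ʔ/ → /ʔu/.

fuʃsujʔu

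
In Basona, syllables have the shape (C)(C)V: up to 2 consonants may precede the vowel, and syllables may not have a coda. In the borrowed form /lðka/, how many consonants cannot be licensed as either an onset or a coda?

Under (C)(C)V, the unsyllabifiable consonants are /l/ (no codas are permitted; onsets may contain at most 2 consonants).

1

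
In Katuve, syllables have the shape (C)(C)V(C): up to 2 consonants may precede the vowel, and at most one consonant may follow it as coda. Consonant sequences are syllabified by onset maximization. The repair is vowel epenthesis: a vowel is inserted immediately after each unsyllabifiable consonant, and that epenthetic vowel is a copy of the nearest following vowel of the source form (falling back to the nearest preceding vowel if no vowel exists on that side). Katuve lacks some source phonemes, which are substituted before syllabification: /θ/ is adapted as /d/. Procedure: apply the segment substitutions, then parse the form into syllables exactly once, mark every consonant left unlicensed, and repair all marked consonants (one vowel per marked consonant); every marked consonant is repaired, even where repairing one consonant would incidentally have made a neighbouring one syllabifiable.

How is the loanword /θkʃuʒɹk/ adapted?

Substitution: /θ/ → /d/, giving /dkʃuʒɹk/.
The consonants /d/, /ɹ/, /k/ cannot be parsed into a legal (C)(C)V(C) syllable (at most one coda consonant is licensed; onsets may contain at most 2 consonants).
Each unlicensed consonant becomes the onset of a new syllable: /d/ → /du/, /ɹ/ → /ɹu/, /k/ → /ku/.

dukʃuʒɹuku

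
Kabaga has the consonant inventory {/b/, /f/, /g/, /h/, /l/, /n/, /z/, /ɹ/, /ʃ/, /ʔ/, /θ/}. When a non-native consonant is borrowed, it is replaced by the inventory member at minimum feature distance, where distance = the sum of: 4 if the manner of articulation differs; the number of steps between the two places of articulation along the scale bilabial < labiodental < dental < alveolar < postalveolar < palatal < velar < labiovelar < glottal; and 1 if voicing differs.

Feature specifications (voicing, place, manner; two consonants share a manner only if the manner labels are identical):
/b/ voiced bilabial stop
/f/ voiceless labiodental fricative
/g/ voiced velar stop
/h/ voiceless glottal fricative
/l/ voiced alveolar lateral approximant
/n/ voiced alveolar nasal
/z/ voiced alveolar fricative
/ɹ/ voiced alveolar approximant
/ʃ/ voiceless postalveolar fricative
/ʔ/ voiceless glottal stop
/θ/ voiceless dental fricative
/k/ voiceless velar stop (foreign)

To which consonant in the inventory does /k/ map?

g

/g/ is closest: same manner (stop), place distance 0 (velar→velar), voicing differs (+1); total 1. Next closest is /ʔ/ at distance 2.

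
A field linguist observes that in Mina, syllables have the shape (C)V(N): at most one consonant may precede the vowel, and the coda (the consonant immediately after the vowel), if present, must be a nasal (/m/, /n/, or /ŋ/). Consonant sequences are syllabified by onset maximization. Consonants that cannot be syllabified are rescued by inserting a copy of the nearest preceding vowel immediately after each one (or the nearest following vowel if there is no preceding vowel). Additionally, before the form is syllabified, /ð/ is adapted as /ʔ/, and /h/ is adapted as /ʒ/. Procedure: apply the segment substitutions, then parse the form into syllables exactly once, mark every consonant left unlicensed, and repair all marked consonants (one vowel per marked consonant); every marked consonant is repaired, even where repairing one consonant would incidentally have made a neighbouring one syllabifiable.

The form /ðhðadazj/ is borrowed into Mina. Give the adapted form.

Substitution: /ð/ → /ʔ/, /h/ → /ʒ/, giving /ʔʒʔadazj/.
Syllabifying with onset maximization leaves /ʔ/, /ʒ/, /z/, /j/ stranded (only a nasal (/m/, /n/, or /ŋ/) is licensed in coda position; onsets are limited to one consonant).
Inserting the epenthetic vowel yields /ʔ/ → /ʔa/, /ʒ/ → /ʒa/, /z/ → /za/, /j/ → /ja/.

ʔaʒaʔadazaja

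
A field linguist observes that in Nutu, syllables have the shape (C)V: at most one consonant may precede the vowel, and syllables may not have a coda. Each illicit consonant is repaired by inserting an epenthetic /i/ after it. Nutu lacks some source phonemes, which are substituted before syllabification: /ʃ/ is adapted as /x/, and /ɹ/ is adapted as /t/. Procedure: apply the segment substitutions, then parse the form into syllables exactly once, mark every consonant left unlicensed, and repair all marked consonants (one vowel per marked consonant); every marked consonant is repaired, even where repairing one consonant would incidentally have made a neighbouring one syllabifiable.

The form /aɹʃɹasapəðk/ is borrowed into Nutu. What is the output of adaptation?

atixitasapəðiki

Substitution: /ɹ/ → /t/, /ʃ/ → /x/, giving /atxtasapəðk/.
Under (C)V, the unsyllabifiable consonants are /t/, /x/, /ð/, /k/ (no codas are permitted; onsets are limited to one consonant).
Epenthesis after each stranded consonant: /t/ → /ti/, /x/ → /xi/, /ð/ → /ði/, /k/ → /ki/.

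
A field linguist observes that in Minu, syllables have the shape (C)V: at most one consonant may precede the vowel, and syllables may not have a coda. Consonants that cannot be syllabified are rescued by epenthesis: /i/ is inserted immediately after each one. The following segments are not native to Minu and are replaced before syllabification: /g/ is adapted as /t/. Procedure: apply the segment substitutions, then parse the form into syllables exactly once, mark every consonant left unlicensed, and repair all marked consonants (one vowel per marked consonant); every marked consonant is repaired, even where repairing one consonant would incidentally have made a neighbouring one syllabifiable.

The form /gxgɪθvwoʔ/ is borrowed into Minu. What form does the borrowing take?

tixitɪθiviwoʔi

Substitution: /g/ → /t/, giving /txtɪθvwoʔ/.
Syllabifying with onset maximization leaves /t/, /x/, /θ/, /v/, /ʔ/ stranded (no codas are permitted; onsets are limited to one consonant).
Each unlicensed consonant becomes the onset of a new syllable: /t/ → /ti/, /x/ → /xi/, /θ/ → /θi/, /v/ → /vi/, /ʔ/ → /ʔi/.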